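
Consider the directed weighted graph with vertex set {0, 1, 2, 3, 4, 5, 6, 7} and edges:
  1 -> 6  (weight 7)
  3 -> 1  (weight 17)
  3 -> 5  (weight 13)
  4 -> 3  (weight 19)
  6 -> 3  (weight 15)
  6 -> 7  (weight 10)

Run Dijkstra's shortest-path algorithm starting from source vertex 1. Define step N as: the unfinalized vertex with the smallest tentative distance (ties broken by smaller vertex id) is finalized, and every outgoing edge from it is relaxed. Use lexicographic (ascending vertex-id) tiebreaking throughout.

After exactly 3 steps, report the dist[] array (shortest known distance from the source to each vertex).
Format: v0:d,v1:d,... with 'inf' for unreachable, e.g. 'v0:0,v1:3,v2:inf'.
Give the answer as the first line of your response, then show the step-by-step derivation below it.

v0:inf,v1:0,v2:inf,v3:22,v4:inf,v5:inf,v6:7,v7:17

step 1: dist = v0:inf,v1:0,v2:inf,v3:inf,v4:inf,v5:inf,v6:7,v7:inf
step 2: dist = v0:inf,v1:0,v2:inf,v3:22,v4:inf,v5:inf,v6:7,v7:17
step 3: dist = v0:inf,v1:0,v2:inf,v3:22,v4:inf,v5:inf,v6:7,v7:17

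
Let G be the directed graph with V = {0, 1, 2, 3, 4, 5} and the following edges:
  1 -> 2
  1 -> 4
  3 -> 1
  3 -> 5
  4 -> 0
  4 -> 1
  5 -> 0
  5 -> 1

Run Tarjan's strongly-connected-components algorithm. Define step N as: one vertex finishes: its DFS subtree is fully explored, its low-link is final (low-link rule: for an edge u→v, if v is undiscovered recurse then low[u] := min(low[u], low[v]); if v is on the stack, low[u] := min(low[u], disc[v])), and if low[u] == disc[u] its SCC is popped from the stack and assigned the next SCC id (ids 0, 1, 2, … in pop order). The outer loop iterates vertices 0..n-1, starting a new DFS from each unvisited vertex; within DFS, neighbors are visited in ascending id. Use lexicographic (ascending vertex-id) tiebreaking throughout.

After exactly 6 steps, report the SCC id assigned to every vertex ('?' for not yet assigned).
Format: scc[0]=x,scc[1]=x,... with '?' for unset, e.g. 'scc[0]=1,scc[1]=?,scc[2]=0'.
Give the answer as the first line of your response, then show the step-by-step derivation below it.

scc[0]=0,scc[1]=2,scc[2]=1,scc[3]=4,scc[4]=2,scc[5]=3

step 1: low=(low[0]=0,low[1]=?,low[2]=?,low[3]=?,low[4]=?,low[5]=?); scc=(scc[0]=0,scc[1]=?,scc[2]=?,scc[3]=?,scc[4]=?,scc[5]=?)
step 2: low=(low[0]=0,low[1]=1,low[2]=2,low[3]=?,low[4]=?,low[5]=?); scc=(scc[0]=0,scc[1]=?,scc[2]=1,scc[3]=?,scc[4]=?,scc[5]=?)
step 3: low=(low[0]=0,low[1]=1,low[2]=2,low[3]=?,low[4]=1,low[5]=?); scc=(scc[0]=0,scc[1]=?,scc[2]=1,scc[3]=?,scc[4]=?,scc[5]=?)
step 4: low=(low[0]=0,low[1]=1,low[2]=2,low[3]=?,low[4]=1,low[5]=?); scc=(scc[0]=0,scc[1]=2,scc[2]=1,scc[3]=?,scc[4]=2,scc[5]=?)
step 5: low=(low[0]=0,low[1]=1,low[2]=2,low[3]=4,low[4]=1,low[5]=5); scc=(scc[0]=0,scc[1]=2,scc[2]=1,scc[3]=?,scc[4]=2,scc[5]=3)
step 6: low=(low[0]=0,low[1]=1,low[2]=2,low[3]=4,low[4]=1,low[5]=5); scc=(scc[0]=0,scc[1]=2,scc[2]=1,scc[3]=4,scc[4]=2,scc[5]=3)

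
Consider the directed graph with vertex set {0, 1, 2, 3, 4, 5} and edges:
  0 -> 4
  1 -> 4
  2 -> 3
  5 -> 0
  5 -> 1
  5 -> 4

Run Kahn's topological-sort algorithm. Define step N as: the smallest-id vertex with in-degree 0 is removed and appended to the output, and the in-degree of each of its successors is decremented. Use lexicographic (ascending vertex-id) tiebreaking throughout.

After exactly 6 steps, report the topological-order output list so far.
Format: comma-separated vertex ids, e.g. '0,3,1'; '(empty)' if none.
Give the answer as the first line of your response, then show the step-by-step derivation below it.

2,3,5,0,1,4

step 1: output 2; order=[2]; indeg=(1,1,0,0,3,0)
step 2: output 3; order=[2,3]; indeg=(1,1,0,0,3,0)
step 3: output 5; order=[2,3,5]; indeg=(0,0,0,0,2,0)
step 4: output 0; order=[2,3,5,0]; indeg=(0,0,0,0,1,0)
step 5: output 1; order=[2,3,5,0,1]; indeg=(0,0,0,0,0,0)
step 6: output 4; order=[2,3,5,0,1,4]; indeg=(0,0,0,0,0,0)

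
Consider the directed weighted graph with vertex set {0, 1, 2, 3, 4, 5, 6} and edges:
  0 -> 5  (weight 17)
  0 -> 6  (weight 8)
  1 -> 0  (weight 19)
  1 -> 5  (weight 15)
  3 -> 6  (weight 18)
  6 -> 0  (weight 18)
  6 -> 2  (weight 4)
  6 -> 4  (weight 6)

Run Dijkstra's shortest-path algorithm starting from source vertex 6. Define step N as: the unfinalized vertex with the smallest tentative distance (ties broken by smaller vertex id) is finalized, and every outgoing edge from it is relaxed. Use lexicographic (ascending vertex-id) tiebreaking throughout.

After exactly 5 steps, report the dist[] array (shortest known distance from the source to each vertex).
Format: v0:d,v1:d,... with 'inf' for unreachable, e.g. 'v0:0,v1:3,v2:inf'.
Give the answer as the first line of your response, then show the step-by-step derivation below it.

v0:18,v1:inf,v2:4,v3:inf,v4:6,v5:35,v6:0

step 1: dist = v0:18,v1:inf,v2:4,v3:inf,v4:6,v5:inf,v6:0
step 2: dist = v0:18,v1:inf,v2:4,v3:inf,v4:6,v5:inf,v6:0
step 3: dist = v0:18,v1:inf,v2:4,v3:inf,v4:6,v5:inf,v6:0
step 4: dist = v0:18,v1:inf,v2:4,v3:inf,v4:6,v5:35,v6:0
step 5: dist = v0:18,v1:inf,v2:4,v3:inf,v4:6,v5:35,v6:0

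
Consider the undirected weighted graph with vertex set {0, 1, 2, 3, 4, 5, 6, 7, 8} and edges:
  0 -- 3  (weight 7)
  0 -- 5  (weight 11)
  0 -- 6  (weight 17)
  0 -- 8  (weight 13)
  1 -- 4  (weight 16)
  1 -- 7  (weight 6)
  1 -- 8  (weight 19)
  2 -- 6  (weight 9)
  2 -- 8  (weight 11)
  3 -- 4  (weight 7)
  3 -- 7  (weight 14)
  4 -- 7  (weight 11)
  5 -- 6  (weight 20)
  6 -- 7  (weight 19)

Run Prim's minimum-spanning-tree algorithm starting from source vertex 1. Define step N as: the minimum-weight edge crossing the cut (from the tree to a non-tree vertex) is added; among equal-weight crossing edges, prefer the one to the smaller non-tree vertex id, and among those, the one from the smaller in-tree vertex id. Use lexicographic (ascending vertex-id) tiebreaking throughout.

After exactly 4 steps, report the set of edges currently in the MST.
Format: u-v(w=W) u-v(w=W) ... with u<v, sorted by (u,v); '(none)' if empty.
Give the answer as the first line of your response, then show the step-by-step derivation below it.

0-3(w=7) 1-7(w=6) 3-4(w=7) 4-7(w=11)

step 1: add edge 1-7 (w=6); MST = {1-7(w=6)}
step 2: add edge 4-7 (w=11); MST = {1-7(w=6) 4-7(w=11)}
step 3: add edge 3-4 (w=7); MST = {1-7(w=6) 3-4(w=7) 4-7(w=11)}
step 4: add edge 0-3 (w=7); MST = {0-3(w=7) 1-7(w=6) 3-4(w=7) 4-7(w=11)}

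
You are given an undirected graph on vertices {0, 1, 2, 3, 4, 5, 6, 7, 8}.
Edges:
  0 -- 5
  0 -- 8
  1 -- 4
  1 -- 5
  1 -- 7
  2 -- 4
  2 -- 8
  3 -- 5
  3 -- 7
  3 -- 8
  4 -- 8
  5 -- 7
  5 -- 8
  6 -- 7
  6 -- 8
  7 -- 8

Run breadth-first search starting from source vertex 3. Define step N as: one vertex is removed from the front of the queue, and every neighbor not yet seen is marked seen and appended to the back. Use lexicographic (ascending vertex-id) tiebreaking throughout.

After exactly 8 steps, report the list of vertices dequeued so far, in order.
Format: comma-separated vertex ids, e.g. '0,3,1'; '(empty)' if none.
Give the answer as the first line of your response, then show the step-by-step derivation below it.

3,5,7,8,0,1,6,2

step 1: dequeue 3; queue=[5,7,8]; order=3
step 2: dequeue 5; queue=[7,8,0,1]; order=3,5
step 3: dequeue 7; queue=[8,0,1,6]; order=3,5,7
step 4: dequeue 8; queue=[0,1,6,2,4]; order=3,5,7,8
step 5: dequeue 0; queue=[1,6,2,4]; order=3,5,7,8,0
step 6: dequeue 1; queue=[6,2,4]; order=3,5,7,8,0,1
step 7: dequeue 6; queue=[2,4]; order=3,5,7,8,0,1,6
step 8: dequeue 2; queue=[4]; order=3,5,7,8,0,1,6,2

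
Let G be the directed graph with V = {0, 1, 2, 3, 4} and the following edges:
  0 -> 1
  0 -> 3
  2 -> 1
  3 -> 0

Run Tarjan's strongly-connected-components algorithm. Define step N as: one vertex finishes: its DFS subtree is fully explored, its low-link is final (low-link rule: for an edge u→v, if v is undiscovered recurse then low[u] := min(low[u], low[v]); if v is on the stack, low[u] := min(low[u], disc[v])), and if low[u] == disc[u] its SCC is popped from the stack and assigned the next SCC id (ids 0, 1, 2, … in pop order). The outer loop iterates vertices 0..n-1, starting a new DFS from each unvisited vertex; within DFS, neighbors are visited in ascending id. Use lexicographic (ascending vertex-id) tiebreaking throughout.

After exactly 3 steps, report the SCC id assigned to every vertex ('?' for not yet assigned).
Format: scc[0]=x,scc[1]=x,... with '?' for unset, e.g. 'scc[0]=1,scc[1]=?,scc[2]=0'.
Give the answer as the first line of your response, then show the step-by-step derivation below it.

scc[0]=1,scc[1]=0,scc[2]=?,scc[3]=1,scc[4]=?

step 1: low=(low[0]=0,low[1]=1,low[2]=?,low[3]=?,low[4]=?); scc=(scc[0]=?,scc[1]=0,scc[2]=?,scc[3]=?,scc[4]=?)
step 2: low=(low[0]=0,low[1]=1,low[2]=?,low[3]=0,low[4]=?); scc=(scc[0]=?,scc[1]=0,scc[2]=?,scc[3]=?,scc[4]=?)
step 3: low=(low[0]=0,low[1]=1,low[2]=?,low[3]=0,low[4]=?); scc=(scc[0]=1,scc[1]=0,scc[2]=?,scc[3]=1,scc[4]=?)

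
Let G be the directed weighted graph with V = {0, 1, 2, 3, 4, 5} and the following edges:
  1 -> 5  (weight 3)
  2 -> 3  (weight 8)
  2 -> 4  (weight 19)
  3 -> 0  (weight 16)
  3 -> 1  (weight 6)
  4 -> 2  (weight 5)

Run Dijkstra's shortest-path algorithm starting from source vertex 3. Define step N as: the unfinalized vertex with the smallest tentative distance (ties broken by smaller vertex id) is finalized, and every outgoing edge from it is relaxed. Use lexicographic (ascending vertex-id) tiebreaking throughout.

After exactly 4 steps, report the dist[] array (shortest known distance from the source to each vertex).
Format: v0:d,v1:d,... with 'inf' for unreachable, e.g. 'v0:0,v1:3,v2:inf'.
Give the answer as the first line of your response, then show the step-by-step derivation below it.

v0:16,v1:6,v2:inf,v3:0,v4:inf,v5:9

step 1: dist = v0:16,v1:6,v2:inf,v3:0,v4:inf,v5:inf
step 2: dist = v0:16,v1:6,v2:inf,v3:0,v4:inf,v5:9
step 3: dist = v0:16,v1:6,v2:inf,v3:0,v4:inf,v5:9
step 4: dist = v0:16,v1:6,v2:inf,v3:0,v4:inf,v5:9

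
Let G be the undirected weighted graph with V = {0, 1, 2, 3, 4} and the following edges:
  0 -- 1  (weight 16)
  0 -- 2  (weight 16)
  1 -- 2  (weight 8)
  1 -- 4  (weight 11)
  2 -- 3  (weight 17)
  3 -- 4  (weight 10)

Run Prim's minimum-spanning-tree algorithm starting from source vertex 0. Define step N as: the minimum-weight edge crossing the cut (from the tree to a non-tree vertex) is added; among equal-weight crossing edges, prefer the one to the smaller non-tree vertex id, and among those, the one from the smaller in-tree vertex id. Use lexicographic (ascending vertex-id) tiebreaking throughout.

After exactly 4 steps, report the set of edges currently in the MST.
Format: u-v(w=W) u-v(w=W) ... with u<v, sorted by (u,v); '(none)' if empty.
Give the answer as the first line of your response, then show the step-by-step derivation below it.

0-1(w=16) 1-2(w=8) 1-4(w=11) 3-4(w=10)

step 1: add edge 0-1 (w=16); MST = {0-1(w=16)}
step 2: add edge 1-2 (w=8); MST = {0-1(w=16) 1-2(w=8)}
step 3: add edge 1-4 (w=11); MST = {0-1(w=16) 1-2(w=8) 1-4(w=11)}
step 4: add edge 3-4 (w=10); MST = {0-1(w=16) 1-2(w=8) 1-4(w=11) 3-4(w=10)}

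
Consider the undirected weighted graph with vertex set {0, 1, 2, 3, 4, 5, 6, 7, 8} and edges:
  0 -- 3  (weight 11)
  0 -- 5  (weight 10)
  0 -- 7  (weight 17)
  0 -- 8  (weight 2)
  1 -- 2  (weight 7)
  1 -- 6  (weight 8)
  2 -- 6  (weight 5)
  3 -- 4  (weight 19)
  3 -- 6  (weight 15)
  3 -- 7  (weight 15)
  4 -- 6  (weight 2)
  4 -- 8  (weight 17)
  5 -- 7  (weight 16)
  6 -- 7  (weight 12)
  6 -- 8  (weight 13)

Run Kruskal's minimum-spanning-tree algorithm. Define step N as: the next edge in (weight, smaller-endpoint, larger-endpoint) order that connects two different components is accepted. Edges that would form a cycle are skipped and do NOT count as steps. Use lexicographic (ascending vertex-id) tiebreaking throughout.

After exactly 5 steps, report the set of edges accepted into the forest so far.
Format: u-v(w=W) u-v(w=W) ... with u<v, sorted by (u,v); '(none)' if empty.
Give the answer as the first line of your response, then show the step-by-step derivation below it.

0-5(w=10) 0-8(w=2) 1-2(w=7) 2-6(w=5) 4-6(w=2)

step 1: add edge 0-8 (w=2); MST = {0-8(w=2)}
step 2: add edge 4-6 (w=2); MST = {0-8(w=2) 4-6(w=2)}
step 3: add edge 2-6 (w=5); MST = {0-8(w=2) 2-6(w=5) 4-6(w=2)}
step 4: add edge 1-2 (w=7); MST = {0-8(w=2) 1-2(w=7) 2-6(w=5) 4-6(w=2)}
step 5: add edge 0-5 (w=10); MST = {0-5(w=10) 0-8(w=2) 1-2(w=7) 2-6(w=5) 4-6(w=2)}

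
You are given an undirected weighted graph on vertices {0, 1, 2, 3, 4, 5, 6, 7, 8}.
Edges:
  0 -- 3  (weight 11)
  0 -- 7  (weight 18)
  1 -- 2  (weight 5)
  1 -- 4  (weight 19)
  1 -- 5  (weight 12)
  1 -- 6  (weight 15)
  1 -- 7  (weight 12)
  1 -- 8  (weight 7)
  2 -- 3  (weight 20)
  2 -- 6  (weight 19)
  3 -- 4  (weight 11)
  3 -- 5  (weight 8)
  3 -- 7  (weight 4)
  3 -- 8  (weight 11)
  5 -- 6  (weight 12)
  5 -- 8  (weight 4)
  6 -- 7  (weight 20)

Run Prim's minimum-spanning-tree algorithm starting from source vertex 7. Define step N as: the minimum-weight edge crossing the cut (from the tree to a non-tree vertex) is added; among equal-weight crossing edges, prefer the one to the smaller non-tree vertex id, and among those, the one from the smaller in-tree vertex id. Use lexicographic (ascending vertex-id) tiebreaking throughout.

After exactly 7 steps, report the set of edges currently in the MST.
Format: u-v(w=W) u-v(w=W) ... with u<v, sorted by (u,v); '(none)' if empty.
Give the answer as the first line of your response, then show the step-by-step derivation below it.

0-3(w=11) 1-2(w=5) 1-8(w=7) 3-4(w=11) 3-5(w=8) 3-7(w=4) 5-8(w=4)

step 1: add edge 3-7 (w=4); MST = {3-7(w=4)}
step 2: add edge 3-5 (w=8); MST = {3-5(w=8) 3-7(w=4)}
step 3: add edge 5-8 (w=4); MST = {3-5(w=8) 3-7(w=4) 5-8(w=4)}
step 4: add edge 1-8 (w=7); MST = {1-8(w=7) 3-5(w=8) 3-7(w=4) 5-8(w=4)}
step 5: add edge 1-2 (w=5); MST = {1-2(w=5) 1-8(w=7) 3-5(w=8) 3-7(w=4) 5-8(w=4)}
step 6: add edge 0-3 (w=11); MST = {0-3(w=11) 1-2(w=5) 1-8(w=7) 3-5(w=8) 3-7(w=4) 5-8(w=4)}
step 7: add edge 3-4 (w=11); MST = {0-3(w=11) 1-2(w=5) 1-8(w=7) 3-4(w=11) 3-5(w=8) 3-7(w=4) 5-8(w=4)}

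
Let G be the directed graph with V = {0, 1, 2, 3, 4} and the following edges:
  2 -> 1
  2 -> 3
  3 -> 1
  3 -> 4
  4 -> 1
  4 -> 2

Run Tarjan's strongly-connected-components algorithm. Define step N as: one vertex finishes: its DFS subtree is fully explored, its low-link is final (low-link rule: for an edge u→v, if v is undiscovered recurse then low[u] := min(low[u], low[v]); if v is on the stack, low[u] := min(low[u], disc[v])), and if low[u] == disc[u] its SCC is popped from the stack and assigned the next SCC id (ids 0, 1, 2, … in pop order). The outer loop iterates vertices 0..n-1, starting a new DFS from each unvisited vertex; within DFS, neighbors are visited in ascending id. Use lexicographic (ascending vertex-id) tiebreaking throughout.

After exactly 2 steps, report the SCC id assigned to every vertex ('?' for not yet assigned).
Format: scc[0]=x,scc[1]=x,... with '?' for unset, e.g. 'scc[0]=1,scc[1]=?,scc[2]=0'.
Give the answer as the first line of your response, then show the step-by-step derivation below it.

scc[0]=0,scc[1]=1,scc[2]=?,scc[3]=?,scc[4]=?

step 1: low=(low[0]=0,low[1]=?,low[2]=?,low[3]=?,low[4]=?); scc=(scc[0]=0,scc[1]=?,scc[2]=?,scc[3]=?,scc[4]=?)
step 2: low=(low[0]=0,low[1]=1,low[2]=?,low[3]=?,low[4]=?); scc=(scc[0]=0,scc[1]=1,scc[2]=?,scc[3]=?,scc[4]=?)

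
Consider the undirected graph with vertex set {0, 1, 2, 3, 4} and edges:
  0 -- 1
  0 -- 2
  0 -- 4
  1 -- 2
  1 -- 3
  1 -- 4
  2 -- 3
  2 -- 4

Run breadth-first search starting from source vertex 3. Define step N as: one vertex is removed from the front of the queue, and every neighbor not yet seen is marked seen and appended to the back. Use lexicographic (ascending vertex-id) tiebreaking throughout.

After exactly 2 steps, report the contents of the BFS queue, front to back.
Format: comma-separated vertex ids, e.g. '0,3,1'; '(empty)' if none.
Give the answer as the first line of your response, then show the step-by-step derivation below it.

2,0,4

step 1: dequeue 3; queue=[1,2]; order=3
step 2: dequeue 1; queue=[2,0,4]; order=3,1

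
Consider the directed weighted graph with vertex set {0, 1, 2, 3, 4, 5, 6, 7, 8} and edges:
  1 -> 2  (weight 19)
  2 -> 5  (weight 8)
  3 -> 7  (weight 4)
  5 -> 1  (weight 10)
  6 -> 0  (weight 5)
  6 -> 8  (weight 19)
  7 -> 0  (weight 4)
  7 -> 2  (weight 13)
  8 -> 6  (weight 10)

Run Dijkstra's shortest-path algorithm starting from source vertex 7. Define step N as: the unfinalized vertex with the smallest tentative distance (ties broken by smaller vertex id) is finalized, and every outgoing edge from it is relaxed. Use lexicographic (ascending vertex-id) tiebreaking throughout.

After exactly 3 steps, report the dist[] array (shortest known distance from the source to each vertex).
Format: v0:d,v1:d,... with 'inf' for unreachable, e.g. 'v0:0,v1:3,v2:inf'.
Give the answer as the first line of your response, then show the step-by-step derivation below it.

v0:4,v1:inf,v2:13,v3:inf,v4:inf,v5:21,v6:inf,v7:0,v8:inf

step 1: dist = v0:4,v1:inf,v2:13,v3:inf,v4:inf,v5:inf,v6:inf,v7:0,v8:inf
step 2: dist = v0:4,v1:inf,v2:13,v3:inf,v4:inf,v5:inf,v6:inf,v7:0,v8:inf
step 3: dist = v0:4,v1:inf,v2:13,v3:inf,v4:inf,v5:21,v6:inf,v7:0,v8:inf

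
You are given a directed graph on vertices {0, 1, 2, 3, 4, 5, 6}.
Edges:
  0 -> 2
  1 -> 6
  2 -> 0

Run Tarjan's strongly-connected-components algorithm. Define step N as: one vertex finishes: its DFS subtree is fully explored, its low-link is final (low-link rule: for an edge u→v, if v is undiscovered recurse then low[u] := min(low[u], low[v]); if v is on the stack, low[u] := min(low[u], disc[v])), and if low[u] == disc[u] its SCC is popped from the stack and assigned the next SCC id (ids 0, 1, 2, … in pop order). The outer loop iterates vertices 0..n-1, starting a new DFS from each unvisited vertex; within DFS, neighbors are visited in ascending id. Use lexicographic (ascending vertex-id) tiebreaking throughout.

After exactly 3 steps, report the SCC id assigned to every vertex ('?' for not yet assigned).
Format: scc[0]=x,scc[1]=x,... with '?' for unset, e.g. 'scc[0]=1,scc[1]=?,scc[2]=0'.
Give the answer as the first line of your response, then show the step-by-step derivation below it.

scc[0]=0,scc[1]=?,scc[2]=0,scc[3]=?,scc[4]=?,scc[5]=?,scc[6]=1

step 1: low=(low[0]=0,low[1]=?,low[2]=0,low[3]=?,low[4]=?,low[5]=?,low[6]=?); scc=(scc[0]=?,scc[1]=?,scc[2]=?,scc[3]=?,scc[4]=?,scc[5]=?,scc[6]=?)
step 2: low=(low[0]=0,low[1]=?,low[2]=0,low[3]=?,low[4]=?,low[5]=?,low[6]=?); scc=(scc[0]=0,scc[1]=?,scc[2]=0,scc[3]=?,scc[4]=?,scc[5]=?,scc[6]=?)
step 3: low=(low[0]=0,low[1]=2,low[2]=0,low[3]=?,low[4]=?,low[5]=?,low[6]=3); scc=(scc[0]=0,scc[1]=?,scc[2]=0,scc[3]=?,scc[4]=?,scc[5]=?,scc[6]=1)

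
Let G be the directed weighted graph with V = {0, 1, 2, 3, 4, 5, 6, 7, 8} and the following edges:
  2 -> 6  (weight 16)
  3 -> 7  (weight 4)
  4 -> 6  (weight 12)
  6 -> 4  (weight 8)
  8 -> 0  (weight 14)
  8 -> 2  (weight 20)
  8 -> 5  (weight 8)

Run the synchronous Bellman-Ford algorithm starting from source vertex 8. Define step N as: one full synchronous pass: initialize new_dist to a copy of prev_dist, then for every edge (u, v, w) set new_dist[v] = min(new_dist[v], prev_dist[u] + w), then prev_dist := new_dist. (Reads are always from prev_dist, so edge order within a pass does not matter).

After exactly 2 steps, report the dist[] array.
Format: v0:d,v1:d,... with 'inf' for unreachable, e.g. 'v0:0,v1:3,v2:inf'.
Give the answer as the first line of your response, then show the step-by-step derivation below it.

v0:14,v1:inf,v2:20,v3:inf,v4:inf,v5:8,v6:36,v7:inf,v8:0

step 1: dist = v0:14,v1:inf,v2:20,v3:inf,v4:inf,v5:8,v6:inf,v7:inf,v8:0
step 2: dist = v0:14,v1:inf,v2:20,v3:inf,v4:inf,v5:8,v6:36,v7:inf,v8:0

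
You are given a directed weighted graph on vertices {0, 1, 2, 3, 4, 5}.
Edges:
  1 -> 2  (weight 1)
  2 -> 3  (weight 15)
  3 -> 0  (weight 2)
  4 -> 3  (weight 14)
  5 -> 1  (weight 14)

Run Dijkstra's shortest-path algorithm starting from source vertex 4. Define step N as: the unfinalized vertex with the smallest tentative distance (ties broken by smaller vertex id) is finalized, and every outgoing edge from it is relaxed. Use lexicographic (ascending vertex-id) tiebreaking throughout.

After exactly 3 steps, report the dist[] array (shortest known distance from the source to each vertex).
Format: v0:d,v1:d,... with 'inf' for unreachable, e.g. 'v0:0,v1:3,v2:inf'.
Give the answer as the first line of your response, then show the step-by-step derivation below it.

v0:16,v1:inf,v2:inf,v3:14,v4:0,v5:inf

step 1: dist = v0:inf,v1:inf,v2:inf,v3:14,v4:0,v5:inf
step 2: dist = v0:16,v1:inf,v2:inf,v3:14,v4:0,v5:inf
step 3: dist = v0:16,v1:inf,v2:inf,v3:14,v4:0,v5:inf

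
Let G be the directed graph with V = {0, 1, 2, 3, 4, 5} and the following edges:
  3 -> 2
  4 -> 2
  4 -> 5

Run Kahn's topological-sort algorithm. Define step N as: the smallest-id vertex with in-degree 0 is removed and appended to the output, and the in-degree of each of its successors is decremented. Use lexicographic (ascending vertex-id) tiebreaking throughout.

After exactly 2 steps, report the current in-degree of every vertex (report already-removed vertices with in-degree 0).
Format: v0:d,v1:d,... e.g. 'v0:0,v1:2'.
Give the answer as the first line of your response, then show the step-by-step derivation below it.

v0:0,v1:0,v2:2,v3:0,v4:0,v5:1

step 1: output 0; order=[0]; indeg=(0,0,2,0,0,1)
step 2: output 1; order=[0,1]; indeg=(0,0,2,0,0,1)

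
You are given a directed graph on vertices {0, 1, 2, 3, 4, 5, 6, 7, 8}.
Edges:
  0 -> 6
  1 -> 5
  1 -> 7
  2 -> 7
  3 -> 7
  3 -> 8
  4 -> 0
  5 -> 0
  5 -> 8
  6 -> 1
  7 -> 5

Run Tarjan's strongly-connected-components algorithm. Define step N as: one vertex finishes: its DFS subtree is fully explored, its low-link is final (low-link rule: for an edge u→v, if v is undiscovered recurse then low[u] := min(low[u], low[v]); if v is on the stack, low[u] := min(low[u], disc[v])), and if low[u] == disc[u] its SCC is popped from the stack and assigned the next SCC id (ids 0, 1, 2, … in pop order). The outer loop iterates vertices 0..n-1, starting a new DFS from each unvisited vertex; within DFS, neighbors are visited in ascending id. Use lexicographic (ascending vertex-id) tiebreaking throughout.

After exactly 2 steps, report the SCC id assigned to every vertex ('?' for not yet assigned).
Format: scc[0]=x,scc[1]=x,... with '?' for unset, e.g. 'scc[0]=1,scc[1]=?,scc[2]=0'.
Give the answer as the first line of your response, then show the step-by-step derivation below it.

scc[0]=?,scc[1]=?,scc[2]=?,scc[3]=?,scc[4]=?,scc[5]=?,scc[6]=?,scc[7]=?,scc[8]=0

step 1: low=(low[0]=0,low[1]=2,low[2]=?,low[3]=?,low[4]=?,low[5]=0,low[6]=1,low[7]=?,low[8]=4); scc=(scc[0]=?,scc[1]=?,scc[2]=?,scc[3]=?,scc[4]=?,scc[5]=?,scc[6]=?,scc[7]=?,scc[8]=0)
step 2: low=(low[0]=0,low[1]=2,low[2]=?,low[3]=?,low[4]=?,low[5]=0,low[6]=1,low[7]=?,low[8]=4); scc=(scc[0]=?,scc[1]=?,scc[2]=?,scc[3]=?,scc[4]=?,scc[5]=?,scc[6]=?,scc[7]=?,scc[8]=0)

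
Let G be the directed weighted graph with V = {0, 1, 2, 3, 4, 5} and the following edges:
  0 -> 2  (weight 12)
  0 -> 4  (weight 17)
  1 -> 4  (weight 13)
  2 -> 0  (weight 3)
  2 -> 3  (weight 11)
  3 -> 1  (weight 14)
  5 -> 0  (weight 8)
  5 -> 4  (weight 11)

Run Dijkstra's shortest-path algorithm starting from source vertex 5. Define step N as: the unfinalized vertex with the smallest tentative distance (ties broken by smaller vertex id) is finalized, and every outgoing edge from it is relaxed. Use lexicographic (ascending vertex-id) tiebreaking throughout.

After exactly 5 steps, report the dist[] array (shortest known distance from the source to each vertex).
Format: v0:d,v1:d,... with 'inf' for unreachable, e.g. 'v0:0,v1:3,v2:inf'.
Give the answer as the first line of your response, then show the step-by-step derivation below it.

v0:8,v1:45,v2:20,v3:31,v4:11,v5:0

step 1: dist = v0:8,v1:inf,v2:inf,v3:inf,v4:11,v5:0
step 2: dist = v0:8,v1:inf,v2:20,v3:inf,v4:11,v5:0
step 3: dist = v0:8,v1:inf,v2:20,v3:inf,v4:11,v5:0
step 4: dist = v0:8,v1:inf,v2:20,v3:31,v4:11,v5:0
step 5: dist = v0:8,v1:45,v2:20,v3:31,v4:11,v5:0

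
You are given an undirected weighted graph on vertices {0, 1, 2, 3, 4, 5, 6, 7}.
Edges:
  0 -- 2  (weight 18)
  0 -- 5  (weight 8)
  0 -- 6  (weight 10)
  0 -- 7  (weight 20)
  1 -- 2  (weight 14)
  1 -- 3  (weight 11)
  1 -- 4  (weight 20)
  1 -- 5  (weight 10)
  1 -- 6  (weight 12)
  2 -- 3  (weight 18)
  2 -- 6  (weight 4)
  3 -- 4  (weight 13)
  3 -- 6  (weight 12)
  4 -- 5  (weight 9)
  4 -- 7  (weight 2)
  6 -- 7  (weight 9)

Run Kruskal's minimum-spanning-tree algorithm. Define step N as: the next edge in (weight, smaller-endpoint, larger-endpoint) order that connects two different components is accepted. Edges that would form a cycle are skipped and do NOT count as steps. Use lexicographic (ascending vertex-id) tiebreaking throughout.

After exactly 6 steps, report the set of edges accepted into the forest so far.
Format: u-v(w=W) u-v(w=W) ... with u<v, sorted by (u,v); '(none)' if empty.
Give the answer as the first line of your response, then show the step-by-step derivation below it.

0-5(w=8) 1-5(w=10) 2-6(w=4) 4-5(w=9) 4-7(w=2) 6-7(w=9)

step 1: add edge 4-7 (w=2); MST = {4-7(w=2)}
step 2: add edge 2-6 (w=4); MST = {2-6(w=4) 4-7(w=2)}
step 3: add edge 0-5 (w=8); MST = {0-5(w=8) 2-6(w=4) 4-7(w=2)}
step 4: add edge 4-5 (w=9); MST = {0-5(w=8) 2-6(w=4) 4-5(w=9) 4-7(w=2)}
step 5: add edge 6-7 (w=9); MST = {0-5(w=8) 2-6(w=4) 4-5(w=9) 4-7(w=2) 6-7(w=9)}
step 6: add edge 1-5 (w=10); MST = {0-5(w=8) 1-5(w=10) 2-6(w=4) 4-5(w=9) 4-7(w=2) 6-7(w=9)}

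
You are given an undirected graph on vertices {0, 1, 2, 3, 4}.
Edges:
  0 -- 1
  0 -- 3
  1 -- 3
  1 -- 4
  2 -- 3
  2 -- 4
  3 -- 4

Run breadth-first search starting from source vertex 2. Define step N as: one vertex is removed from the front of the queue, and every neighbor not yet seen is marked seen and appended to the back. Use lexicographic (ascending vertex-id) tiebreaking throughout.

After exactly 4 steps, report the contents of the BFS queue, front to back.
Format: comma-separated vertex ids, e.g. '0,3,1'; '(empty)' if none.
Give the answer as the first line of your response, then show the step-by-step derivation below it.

1

step 1: dequeue 2; queue=[3,4]; order=2
step 2: dequeue 3; queue=[4,0,1]; order=2,3
step 3: dequeue 4; queue=[0,1]; order=2,3,4
step 4: dequeue 0; queue=[1]; order=2,3,4,0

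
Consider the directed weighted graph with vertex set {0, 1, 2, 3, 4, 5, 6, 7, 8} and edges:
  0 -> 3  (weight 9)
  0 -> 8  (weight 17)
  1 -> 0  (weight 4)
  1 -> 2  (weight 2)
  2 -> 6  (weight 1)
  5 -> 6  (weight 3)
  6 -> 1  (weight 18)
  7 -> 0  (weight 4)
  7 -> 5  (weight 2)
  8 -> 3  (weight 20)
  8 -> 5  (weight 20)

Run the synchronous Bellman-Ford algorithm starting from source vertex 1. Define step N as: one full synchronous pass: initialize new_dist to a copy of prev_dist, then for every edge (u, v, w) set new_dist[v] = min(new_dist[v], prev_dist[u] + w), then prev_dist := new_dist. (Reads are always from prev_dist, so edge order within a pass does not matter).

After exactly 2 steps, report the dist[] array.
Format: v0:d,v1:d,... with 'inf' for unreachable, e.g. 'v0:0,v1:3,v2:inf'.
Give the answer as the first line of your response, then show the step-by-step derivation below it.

v0:4,v1:0,v2:2,v3:13,v4:inf,v5:inf,v6:3,v7:inf,v8:21

step 1: dist = v0:4,v1:0,v2:2,v3:inf,v4:inf,v5:inf,v6:inf,v7:inf,v8:inf
step 2: dist = v0:4,v1:0,v2:2,v3:13,v4:inf,v5:inf,v6:3,v7:inf,v8:21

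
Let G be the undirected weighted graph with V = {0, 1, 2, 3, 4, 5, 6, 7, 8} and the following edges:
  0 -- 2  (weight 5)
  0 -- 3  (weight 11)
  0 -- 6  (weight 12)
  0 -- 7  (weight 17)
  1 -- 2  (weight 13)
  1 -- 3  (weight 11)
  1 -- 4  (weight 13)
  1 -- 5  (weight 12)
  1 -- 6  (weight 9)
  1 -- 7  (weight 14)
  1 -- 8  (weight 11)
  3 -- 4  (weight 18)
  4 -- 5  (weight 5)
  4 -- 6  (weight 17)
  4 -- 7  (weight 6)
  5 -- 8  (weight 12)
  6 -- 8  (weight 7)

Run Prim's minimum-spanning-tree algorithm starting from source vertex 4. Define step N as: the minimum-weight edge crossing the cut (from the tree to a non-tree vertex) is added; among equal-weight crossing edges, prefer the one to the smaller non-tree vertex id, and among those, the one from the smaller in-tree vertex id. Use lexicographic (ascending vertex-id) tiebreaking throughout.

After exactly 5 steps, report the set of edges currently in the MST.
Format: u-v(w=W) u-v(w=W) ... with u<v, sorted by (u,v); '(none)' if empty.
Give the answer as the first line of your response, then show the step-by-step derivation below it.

1-5(w=12) 1-6(w=9) 4-5(w=5) 4-7(w=6) 6-8(w=7)

step 1: add edge 4-5 (w=5); MST = {4-5(w=5)}
step 2: add edge 4-7 (w=6); MST = {4-5(w=5) 4-7(w=6)}
step 3: add edge 1-5 (w=12); MST = {1-5(w=12) 4-5(w=5) 4-7(w=6)}
step 4: add edge 1-6 (w=9); MST = {1-5(w=12) 1-6(w=9) 4-5(w=5) 4-7(w=6)}
step 5: add edge 6-8 (w=7); MST = {1-5(w=12) 1-6(w=9) 4-5(w=5) 4-7(w=6) 6-8(w=7)}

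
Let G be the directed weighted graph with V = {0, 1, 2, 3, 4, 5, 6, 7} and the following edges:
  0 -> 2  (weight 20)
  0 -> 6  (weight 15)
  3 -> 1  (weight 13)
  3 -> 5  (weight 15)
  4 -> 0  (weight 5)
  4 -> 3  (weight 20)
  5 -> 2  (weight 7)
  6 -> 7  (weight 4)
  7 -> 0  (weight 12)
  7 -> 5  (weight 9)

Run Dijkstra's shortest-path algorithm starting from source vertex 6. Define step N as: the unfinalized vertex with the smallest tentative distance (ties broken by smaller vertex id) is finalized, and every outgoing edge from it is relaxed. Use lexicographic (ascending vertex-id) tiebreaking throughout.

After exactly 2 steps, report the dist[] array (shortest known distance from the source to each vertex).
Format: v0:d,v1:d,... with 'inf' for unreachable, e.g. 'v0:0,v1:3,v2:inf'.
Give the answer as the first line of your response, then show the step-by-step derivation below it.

v0:16,v1:inf,v2:inf,v3:inf,v4:inf,v5:13,v6:0,v7:4

step 1: dist = v0:inf,v1:inf,v2:inf,v3:inf,v4:inf,v5:inf,v6:0,v7:4
step 2: dist = v0:16,v1:inf,v2:inf,v3:inf,v4:inf,v5:13,v6:0,v7:4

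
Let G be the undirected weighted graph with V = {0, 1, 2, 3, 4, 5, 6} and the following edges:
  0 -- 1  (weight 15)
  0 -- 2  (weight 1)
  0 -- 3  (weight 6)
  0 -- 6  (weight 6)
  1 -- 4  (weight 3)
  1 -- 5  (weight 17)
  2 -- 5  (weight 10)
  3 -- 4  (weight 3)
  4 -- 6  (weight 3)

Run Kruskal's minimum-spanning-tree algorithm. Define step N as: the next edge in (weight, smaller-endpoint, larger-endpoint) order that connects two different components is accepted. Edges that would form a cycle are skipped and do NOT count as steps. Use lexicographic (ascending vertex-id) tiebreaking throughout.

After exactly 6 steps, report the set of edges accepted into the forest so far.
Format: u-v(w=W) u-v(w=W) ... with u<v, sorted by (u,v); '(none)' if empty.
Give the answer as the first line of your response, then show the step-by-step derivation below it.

0-2(w=1) 0-3(w=6) 1-4(w=3) 2-5(w=10) 3-4(w=3) 4-6(w=3)

step 1: add edge 0-2 (w=1); MST = {0-2(w=1)}
step 2: add edge 1-4 (w=3); MST = {0-2(w=1) 1-4(w=3)}
step 3: add edge 3-4 (w=3); MST = {0-2(w=1) 1-4(w=3) 3-4(w=3)}
step 4: add edge 4-6 (w=3); MST = {0-2(w=1) 1-4(w=3) 3-4(w=3) 4-6(w=3)}
step 5: add edge 0-3 (w=6); MST = {0-2(w=1) 0-3(w=6) 1-4(w=3) 3-4(w=3) 4-6(w=3)}
step 6: add edge 2-5 (w=10); MST = {0-2(w=1) 0-3(w=6) 1-4(w=3) 2-5(w=10) 3-4(w=3) 4-6(w=3)}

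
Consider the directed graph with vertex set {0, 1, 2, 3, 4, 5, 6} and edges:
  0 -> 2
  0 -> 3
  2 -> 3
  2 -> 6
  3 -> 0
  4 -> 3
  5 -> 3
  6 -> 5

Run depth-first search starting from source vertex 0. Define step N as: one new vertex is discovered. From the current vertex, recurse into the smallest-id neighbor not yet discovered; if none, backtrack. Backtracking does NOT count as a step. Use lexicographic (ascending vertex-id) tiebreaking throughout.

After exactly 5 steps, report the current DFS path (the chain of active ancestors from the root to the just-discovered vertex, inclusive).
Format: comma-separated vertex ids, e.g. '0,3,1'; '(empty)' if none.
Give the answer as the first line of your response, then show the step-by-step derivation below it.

0,2,6,5

step 1: discover 0; path=0; order=0
step 2: discover 2; path=0>2; order=0,2
step 3: discover 3; path=0>2>3; order=0,2,3
step 4: discover 6; path=0>2>6; order=0,2,3,6
step 5: discover 5; path=0>2>6>5; order=0,2,3,6,5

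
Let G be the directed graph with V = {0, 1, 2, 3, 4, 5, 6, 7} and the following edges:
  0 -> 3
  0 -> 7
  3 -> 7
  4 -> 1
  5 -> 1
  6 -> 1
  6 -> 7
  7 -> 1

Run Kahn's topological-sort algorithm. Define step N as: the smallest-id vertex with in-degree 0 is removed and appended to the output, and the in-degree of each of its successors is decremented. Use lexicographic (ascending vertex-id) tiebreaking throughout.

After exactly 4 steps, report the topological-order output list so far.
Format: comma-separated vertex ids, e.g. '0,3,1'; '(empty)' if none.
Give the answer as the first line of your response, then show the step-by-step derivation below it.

0,2,3,4

step 1: output 0; order=[0]; indeg=(0,4,0,0,0,0,0,2)
step 2: output 2; order=[0,2]; indeg=(0,4,0,0,0,0,0,2)
step 3: output 3; order=[0,2,3]; indeg=(0,4,0,0,0,0,0,1)
step 4: output 4; order=[0,2,3,4]; indeg=(0,3,0,0,0,0,0,1)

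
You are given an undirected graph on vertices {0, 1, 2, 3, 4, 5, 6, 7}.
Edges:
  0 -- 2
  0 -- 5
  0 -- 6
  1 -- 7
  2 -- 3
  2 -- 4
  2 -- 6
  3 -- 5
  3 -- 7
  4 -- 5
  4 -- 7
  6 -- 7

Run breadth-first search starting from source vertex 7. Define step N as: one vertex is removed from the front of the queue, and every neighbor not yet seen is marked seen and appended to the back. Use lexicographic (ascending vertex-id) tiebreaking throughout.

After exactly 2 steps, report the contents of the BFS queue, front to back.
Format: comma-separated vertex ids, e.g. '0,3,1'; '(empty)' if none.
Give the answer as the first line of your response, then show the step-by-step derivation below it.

3,4,6

step 1: dequeue 7; queue=[1,3,4,6]; order=7
step 2: dequeue 1; queue=[3,4,6]; order=7,1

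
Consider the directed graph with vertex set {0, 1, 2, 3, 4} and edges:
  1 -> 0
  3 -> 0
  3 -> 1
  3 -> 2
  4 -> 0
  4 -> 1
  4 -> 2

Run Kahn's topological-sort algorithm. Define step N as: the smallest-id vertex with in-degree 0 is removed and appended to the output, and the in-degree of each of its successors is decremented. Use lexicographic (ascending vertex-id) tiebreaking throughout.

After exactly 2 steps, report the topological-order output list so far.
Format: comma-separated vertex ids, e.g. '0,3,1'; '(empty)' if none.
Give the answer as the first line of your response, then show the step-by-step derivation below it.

3,4

step 1: output 3; order=[3]; indeg=(2,1,1,0,0)
step 2: output 4; order=[3,4]; indeg=(1,0,0,0,0)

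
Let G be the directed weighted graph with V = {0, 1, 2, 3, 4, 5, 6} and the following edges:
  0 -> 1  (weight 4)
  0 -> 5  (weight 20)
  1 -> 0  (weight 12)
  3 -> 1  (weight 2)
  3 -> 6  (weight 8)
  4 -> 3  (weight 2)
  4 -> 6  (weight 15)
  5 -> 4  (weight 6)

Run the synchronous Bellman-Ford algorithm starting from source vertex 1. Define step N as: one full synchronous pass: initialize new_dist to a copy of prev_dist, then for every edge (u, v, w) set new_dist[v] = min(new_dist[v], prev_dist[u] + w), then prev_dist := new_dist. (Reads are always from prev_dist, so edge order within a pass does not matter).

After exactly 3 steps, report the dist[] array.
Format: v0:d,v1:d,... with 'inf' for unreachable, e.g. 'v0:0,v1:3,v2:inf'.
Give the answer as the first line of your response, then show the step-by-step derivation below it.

v0:12,v1:0,v2:inf,v3:inf,v4:38,v5:32,v6:inf

step 1: dist = v0:12,v1:0,v2:inf,v3:inf,v4:inf,v5:inf,v6:inf
step 2: dist = v0:12,v1:0,v2:inf,v3:inf,v4:inf,v5:32,v6:inf
step 3: dist = v0:12,v1:0,v2:inf,v3:inf,v4:38,v5:32,v6:inf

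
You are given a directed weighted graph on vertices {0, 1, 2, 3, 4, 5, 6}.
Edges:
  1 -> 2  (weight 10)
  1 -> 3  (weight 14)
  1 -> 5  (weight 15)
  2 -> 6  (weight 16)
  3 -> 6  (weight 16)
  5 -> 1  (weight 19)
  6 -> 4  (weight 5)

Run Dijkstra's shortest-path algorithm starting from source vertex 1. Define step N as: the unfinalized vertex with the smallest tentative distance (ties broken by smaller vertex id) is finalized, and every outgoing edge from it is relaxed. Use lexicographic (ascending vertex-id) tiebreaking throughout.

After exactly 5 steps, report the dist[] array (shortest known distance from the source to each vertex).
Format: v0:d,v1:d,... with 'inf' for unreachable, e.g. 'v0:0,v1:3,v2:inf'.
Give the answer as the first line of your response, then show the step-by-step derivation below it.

v0:inf,v1:0,v2:10,v3:14,v4:31,v5:15,v6:26

step 1: dist = v0:inf,v1:0,v2:10,v3:14,v4:inf,v5:15,v6:inf
step 2: dist = v0:inf,v1:0,v2:10,v3:14,v4:inf,v5:15,v6:26
step 3: dist = v0:inf,v1:0,v2:10,v3:14,v4:inf,v5:15,v6:26
step 4: dist = v0:inf,v1:0,v2:10,v3:14,v4:inf,v5:15,v6:26
step 5: dist = v0:inf,v1:0,v2:10,v3:14,v4:31,v5:15,v6:26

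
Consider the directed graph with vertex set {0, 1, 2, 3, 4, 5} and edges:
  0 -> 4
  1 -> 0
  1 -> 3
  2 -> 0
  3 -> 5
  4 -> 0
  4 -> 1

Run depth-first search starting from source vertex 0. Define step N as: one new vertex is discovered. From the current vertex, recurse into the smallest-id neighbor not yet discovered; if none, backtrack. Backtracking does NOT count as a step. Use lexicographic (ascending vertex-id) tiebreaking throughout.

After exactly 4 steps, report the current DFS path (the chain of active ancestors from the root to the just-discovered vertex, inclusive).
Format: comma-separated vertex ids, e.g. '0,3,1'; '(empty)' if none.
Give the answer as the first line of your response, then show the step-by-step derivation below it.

0,4,1,3

step 1: discover 0; path=0; order=0
step 2: discover 4; path=0>4; order=0,4
step 3: discover 1; path=0>4>1; order=0,4,1
step 4: discover 3; path=0>4>1>3; order=0,4,1,3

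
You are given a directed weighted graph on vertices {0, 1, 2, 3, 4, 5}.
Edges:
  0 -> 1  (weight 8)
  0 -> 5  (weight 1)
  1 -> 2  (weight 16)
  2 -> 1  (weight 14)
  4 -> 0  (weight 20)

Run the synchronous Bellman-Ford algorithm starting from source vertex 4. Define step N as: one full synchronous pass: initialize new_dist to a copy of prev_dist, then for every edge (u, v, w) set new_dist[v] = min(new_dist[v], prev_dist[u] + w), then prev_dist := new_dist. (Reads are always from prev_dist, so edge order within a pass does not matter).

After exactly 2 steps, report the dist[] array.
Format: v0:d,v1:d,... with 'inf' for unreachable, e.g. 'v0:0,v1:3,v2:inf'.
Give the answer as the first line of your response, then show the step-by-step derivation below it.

v0:20,v1:28,v2:inf,v3:inf,v4:0,v5:21

step 1: dist = v0:20,v1:inf,v2:inf,v3:inf,v4:0,v5:inf
step 2: dist = v0:20,v1:28,v2:inf,v3:inf,v4:0,v5:21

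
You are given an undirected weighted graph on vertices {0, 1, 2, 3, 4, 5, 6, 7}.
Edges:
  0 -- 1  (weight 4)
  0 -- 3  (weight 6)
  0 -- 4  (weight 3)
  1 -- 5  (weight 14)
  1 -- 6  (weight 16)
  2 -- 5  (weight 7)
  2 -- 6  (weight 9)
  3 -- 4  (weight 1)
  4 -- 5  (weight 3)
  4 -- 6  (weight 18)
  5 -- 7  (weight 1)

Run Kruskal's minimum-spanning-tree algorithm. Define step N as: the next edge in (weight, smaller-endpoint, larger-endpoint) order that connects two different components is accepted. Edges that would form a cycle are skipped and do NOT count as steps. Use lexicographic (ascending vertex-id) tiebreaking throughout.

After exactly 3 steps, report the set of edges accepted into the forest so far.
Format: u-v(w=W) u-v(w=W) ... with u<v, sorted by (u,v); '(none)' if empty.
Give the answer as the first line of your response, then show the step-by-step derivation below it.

0-4(w=3) 3-4(w=1) 5-7(w=1)

step 1: add edge 3-4 (w=1); MST = {3-4(w=1)}
step 2: add edge 5-7 (w=1); MST = {3-4(w=1) 5-7(w=1)}
step 3: add edge 0-4 (w=3); MST = {0-4(w=3) 3-4(w=1) 5-7(w=1)}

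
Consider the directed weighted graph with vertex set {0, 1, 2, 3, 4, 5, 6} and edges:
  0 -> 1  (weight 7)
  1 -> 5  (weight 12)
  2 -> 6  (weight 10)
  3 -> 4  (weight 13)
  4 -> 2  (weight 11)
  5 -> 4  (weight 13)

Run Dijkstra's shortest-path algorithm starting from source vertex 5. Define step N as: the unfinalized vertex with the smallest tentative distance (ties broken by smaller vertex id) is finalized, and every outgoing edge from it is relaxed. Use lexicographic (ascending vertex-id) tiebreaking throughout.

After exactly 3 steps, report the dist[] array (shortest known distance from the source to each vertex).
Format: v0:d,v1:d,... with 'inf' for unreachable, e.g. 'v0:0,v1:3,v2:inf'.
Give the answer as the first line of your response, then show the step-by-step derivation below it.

v0:inf,v1:inf,v2:24,v3:inf,v4:13,v5:0,v6:34

step 1: dist = v0:inf,v1:inf,v2:inf,v3:inf,v4:13,v5:0,v6:inf
step 2: dist = v0:inf,v1:inf,v2:24,v3:inf,v4:13,v5:0,v6:inf
step 3: dist = v0:inf,v1:inf,v2:24,v3:inf,v4:13,v5:0,v6:34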